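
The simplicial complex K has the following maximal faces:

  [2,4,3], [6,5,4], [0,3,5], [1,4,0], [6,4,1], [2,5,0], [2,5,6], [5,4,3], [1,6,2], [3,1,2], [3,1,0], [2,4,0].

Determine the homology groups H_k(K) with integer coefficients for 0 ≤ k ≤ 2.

H_0 ≅ Z,  H_1 ≅ Z/2,  H_2 = 0.

We work with the vertex ordering 0 < 1 < 2 < 3 < 4 < 5 < 6. The simplices of K, each written with vertices in increasing order, are:

  0-simplices (7): [0], [1], [2], [3], [4], [5], [6]
  1-simplices (18): [0,1], [0,2], [0,3], [0,4], [0,5], [1,2], [1,3], [1,4], [1,6], [2,3], [2,4], [2,5], [2,6], [3,4], [3,5], [4,5], [4,6], [5,6]
  2-simplices (12): [0,1,3], [0,1,4], [0,2,4], [0,2,5], [0,3,5], [1,2,3], [1,2,6], [1,4,6], [2,3,4], [2,5,6], [3,4,5], [4,5,6]

so the chain groups are C_0 ≅ Z^7, C_1 ≅ Z^18, C_2 ≅ Z^12.

The boundary map ∂_1: C_1 → C_0 is given by ∂[p,q] = [q] − [p]. For instance
  ∂[2,6] = [6] − [2].
As a 7×18 matrix over Z this has rank 6, with invariant factors (1,1,1,1,1,1).

Boundary ∂_2: C_2 → C_1 maps a triangle to the signed sum of its edges. For instance
  ∂[1,2,3] = [2,3] − [1,3] + [1,2],
  ∂[2,3,4] = [3,4] − [2,4] + [2,3].
This gives a 18×12 integer matrix of rank 12; reducing to Smith normal form yields diagonal entries (1,1,1,1,1,1,1,1,1,1,1,2).

Now H_k = ker ∂_k / im ∂_{k+1}, so:

  H_0: rank C_0 − rank ∂_1 = 7 − 6 = 1, and the invariant factors of ∂_1 are all 1, so H_0 ≅ Z.
  H_1: rank ker ∂_1 − rank ∂_2 = (18 − 6) − 12 = 0, and ∂_2 has invariant factor 2 > 1, so H_1 ≅ Z/2.
  H_2: rank ker ∂_2 − rank ∂_3 = (12 − 12) − 0 = 0, and there is no ∂_3, so H_2 ≅ 0.

As a check, the Euler characteristic is 7 − 18 + 12 = 1, which agrees with 1 − 0 + 0 = 1.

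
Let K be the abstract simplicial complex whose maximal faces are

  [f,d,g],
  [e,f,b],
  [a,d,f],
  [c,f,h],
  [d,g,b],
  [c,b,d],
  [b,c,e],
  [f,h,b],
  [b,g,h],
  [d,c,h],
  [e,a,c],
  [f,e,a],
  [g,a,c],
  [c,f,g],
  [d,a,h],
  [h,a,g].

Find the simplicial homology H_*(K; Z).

K has 8 vertices, 24 edges, 16 triangles.
rank ∂_0 = 0, rank ∂_1 = 7 ⇒ b_0 = 8 − 0 − 7 = 1; all invariant factors of ∂_1 are 1 so no torsion. So H_0 = Z.
rank ∂_1 = 7, rank ∂_2 = 15 ⇒ b_1 = 24 − 7 − 15 = 2; all invariant factors of ∂_2 are 1 so no torsion. So H_1 = Z^2.
rank ∂_2 = 15, rank ∂_3 = 0 ⇒ b_2 = 16 − 15 − 0 = 1. So H_2 = Z.

H_0 = Z,  H_1 = Z^2,  H_2 = Z.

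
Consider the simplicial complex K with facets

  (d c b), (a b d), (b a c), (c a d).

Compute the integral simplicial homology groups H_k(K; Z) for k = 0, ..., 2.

Fix the vertex order a < b < c < d and write every simplex with vertices in increasing order. Then dim K = 2 and the simplices of K are:

  0-simplices (4): a, b, c, d
  1-simplices (6): ab, ac, ad, bc, bd, cd
  2-simplices (4): abc, abd, acd, bcd

so the chain groups are C_0 ≅ Z^4, C_1 ≅ Z^6, C_2 ≅ Z^4.

∂_1: C_1 → C_0 is given by ∂[p,q] = [q] − [p]. For instance
  ∂cd = d − c.
As a 4×6 matrix over Z this has rank 3, with invariant factors (1,1,1).

Boundary ∂_2: C_2 → C_1 sends each 2-simplex [p,q,r] to [q,r] − [p,r] + [p,q]. For instance
  ∂abd = bd − ad + ab,
  ∂abc = bc − ac + ab.
The resulting 6×4 matrix has rank 3, and its Smith normal form has invariant factors (1,1,1).

Reading off H_k = ker ∂_k / im ∂_{k+1}:

  H_0: rank C_0 − rank ∂_1 = 4 − 3 = 1, and the invariant factors of ∂_1 are all 1, so H_0 = Z.
  H_1: rank ker ∂_1 − rank ∂_2 = (6 − 3) − 3 = 0, and the invariant factors of ∂_2 are all 1, so H_1 = 0.
  H_2: rank ker ∂_2 − rank ∂_3 = (4 − 3) − 0 = 1, and there is no ∂_3, so H_2 = Z.

H_0 ≅ Z,  H_1 = 0,  H_2 ≅ Z.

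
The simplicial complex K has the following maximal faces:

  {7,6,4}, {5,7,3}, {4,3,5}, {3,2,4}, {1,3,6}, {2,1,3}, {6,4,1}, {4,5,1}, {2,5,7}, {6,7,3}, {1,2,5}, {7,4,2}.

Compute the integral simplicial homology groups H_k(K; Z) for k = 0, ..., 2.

We work with the vertex ordering 1 < 2 < 3 < 4 < 5 < 6 < 7. The simplices of K, each written with vertices in increasing order, are:

  0-simplices (7): [1], [2], [3], [4], [5], [6], [7]
  1-simplices (18): [1,2], [1,3], [1,4], [1,5], [1,6], [2,3], [2,4], [2,5], [2,7], [3,4], [3,5], [3,6], [3,7], [4,5], [4,6], [4,7], [5,7], [6,7]
  2-simplices (12): [1,2,3], [1,2,5], [1,3,6], [1,4,5], [1,4,6], [2,3,4], [2,4,7], [2,5,7], [3,4,5], [3,5,7], [3,6,7], [4,6,7]

Hence C_0 ≅ Z^7, C_1 ≅ Z^18, C_2 ≅ Z^12.

∂_1: C_1 → C_0 is given by ∂[p,q] = [q] − [p].
The 7×18 boundary matrix has rank 6 and Smith normal form diag(1,1,1,1,1,1).

The boundary map ∂_2: C_2 → C_1 sends each 2-simplex [p,q,r] to [q,r] − [p,r] + [p,q]. For instance
  ∂[2,4,7] = [4,7] − [2,7] + [2,4],
  ∂[1,2,5] = [2,5] − [1,5] + [1,2].
The 18×12 boundary matrix has rank 12 and Smith normal form diag(1,1,1,1,1,1,1,1,1,1,1,2).

From H_k ≅ ker(∂_k) / im(∂_{k+1}) we obtain:

  H_0: rank C_0 − rank ∂_1 = 7 − 6 = 1, and the invariant factors of ∂_1 are all 1, so H_0 = Z.
  H_1: rank ker ∂_1 − rank ∂_2 = (18 − 6) − 12 = 0, and ∂_2 has invariant factor 2 > 1, so H_1 = Z_2.
  H_2: rank ker ∂_2 − rank ∂_3 = (12 − 12) − 0 = 0, and there is no ∂_3, so H_2 = 0.

As a check, the Euler characteristic is 7 − 18 + 12 = 1, which agrees with 1 − 0 + 0 = 1.
(K is a triangulation of the real projective plane RP^2.)

H_0 ≅ Z,  H_1 ≅ Z_2,  H_2 = 0.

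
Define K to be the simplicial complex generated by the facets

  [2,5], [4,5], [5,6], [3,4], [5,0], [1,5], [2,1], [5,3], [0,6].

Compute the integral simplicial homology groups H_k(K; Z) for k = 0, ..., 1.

H_0 = Z,  H_1 = Z^3.

Take the total order 0 < 1 < 2 < 3 < 4 < 5 < 6 on the vertex set. Then K (dimension 1) consists of the simplices:

  0-simplices (7): [0], [1], [2], [3], [4], [5], [6]
  1-simplices (9): [0,5], [0,6], [1,2], [1,5], [2,5], [3,4], [3,5], [4,5], [5,6]

Hence C_0 ≅ Z^7, C_1 ≅ Z^9.

Boundary ∂_1: C_1 → C_0 maps an edge to its endpoints' difference, ∂[p,q] = q − p. For instance
  ∂[0,6] = [6] − [0].
This gives a 7×9 integer matrix of rank 6; reducing to Smith normal form yields diagonal entries (1,1,1,1,1,1).

Computing H_k = (kernel of ∂_k) / (image of ∂_{k+1}):

  H_0: rank C_0 − rank ∂_1 = 7 − 6 = 1, and the invariant factors of ∂_1 are all 1, so H_0 = Z.
  H_1: rank ker ∂_1 − rank ∂_2 = (9 − 6) − 0 = 3, and there is no ∂_2, so H_1 = Z^3.

As a check, the Euler characteristic is 7 − 9 = -2, which agrees with 1 − 3 = -2.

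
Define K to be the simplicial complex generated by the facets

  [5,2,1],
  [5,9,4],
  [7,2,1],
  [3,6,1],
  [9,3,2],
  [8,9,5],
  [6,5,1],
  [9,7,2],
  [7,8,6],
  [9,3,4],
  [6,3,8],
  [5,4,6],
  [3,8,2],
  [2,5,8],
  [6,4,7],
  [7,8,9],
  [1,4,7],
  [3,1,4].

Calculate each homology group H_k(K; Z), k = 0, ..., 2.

K has 9 vertices, 27 edges, 18 triangles.
rank ∂_0 = 0, rank ∂_1 = 8 ⇒ b_0 = 9 − 0 − 8 = 1; all invariant factors of ∂_1 are 1 so no torsion. So H_0 = Z.
rank ∂_1 = 8, rank ∂_2 = 18 ⇒ b_1 = 27 − 8 − 18 = 1; ∂_2 has invariant factor(s) [2] giving torsion. So H_1 = Z × Z/2.
rank ∂_2 = 18, rank ∂_3 = 0 ⇒ b_2 = 18 − 18 − 0 = 0. So H_2 = 0.

H_0 = Z,  H_1 = Z × Z/2,  H_2 = 0.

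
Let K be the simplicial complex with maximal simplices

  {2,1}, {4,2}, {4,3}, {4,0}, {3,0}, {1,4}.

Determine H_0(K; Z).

Order the vertices as 0 < 1 < 2 < 3 < 4. Listing each simplex with vertices in this order, K has dimension 1 with simplices:

  0-simplices (5): [0], [1], [2], [3], [4]
  1-simplices (6): [0,3], [0,4], [1,2], [1,4], [2,4], [3,4]

giving chain groups C_0 ≅ Z^5, C_1 ≅ Z^6.

∂_1: C_1 → C_0 maps an edge to its endpoints' difference, ∂[p,q] = q − p. For instance
  ∂[2,4] = [4] − [2].
As a 5×6 matrix over Z this has rank 4, with invariant factors (1,1,1,1).

Computing H_k = (kernel of ∂_k) / (image of ∂_{k+1}):

  H_0: rank C_0 − rank ∂_1 = 5 − 4 = 1, and the invariant factors of ∂_1 are all 1, so H_0 ≅ Z.

(K is a triangulation of a wedge of 2 circles.)

H_0 = Z.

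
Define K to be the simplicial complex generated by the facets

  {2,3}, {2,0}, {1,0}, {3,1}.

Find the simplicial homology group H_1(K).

H_1 = Z.

Take the total order 0 < 1 < 2 < 3 on the vertex set. Then K (dimension 1) consists of the simplices:

  0-simplices (4): [0], [1], [2], [3]
  1-simplices (4): [0,1], [0,2], [1,3], [2,3]

Hence C_0 ≅ Z^4, C_1 ≅ Z^4.

∂_1: C_1 → C_0 is given by ∂[p,q] = [q] − [p].
As a 4×4 matrix over Z this has rank 3, with invariant factors (1,1,1).

From H_k ≅ ker(∂_k) / im(∂_{k+1}) we obtain:

  H_1: rank ker ∂_1 − rank ∂_2 = (4 − 3) − 0 = 1, and there is no ∂_2, so H_1 = Z.

(K is a triangulation of the circle S^1.)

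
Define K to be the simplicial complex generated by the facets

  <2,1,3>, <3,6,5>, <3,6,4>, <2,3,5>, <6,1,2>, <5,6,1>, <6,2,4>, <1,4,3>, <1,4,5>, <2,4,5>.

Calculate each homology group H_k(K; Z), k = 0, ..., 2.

H_0 = Z,  H_1 = Z/2,  H_2 = 0.

We work with the vertex ordering 1 < 2 < 3 < 4 < 5 < 6. The simplices of K, each written with vertices in increasing order, are:

  0-simplices (6): [1], [2], [3], [4], [5], [6]
  1-simplices (15): [1,2], [1,3], [1,4], [1,5], [1,6], [2,3], [2,4], [2,5], [2,6], [3,4], [3,5], [3,6], [4,5], [4,6], [5,6]
  2-simplices (10): [1,2,3], [1,2,6], [1,3,4], [1,4,5], [1,5,6], [2,3,5], [2,4,5], [2,4,6], [3,4,6], [3,5,6]

so the chain groups are C_0 ≅ Z^6, C_1 ≅ Z^15, C_2 ≅ Z^10.

The boundary map ∂_1: C_1 → C_0 maps an edge to its endpoints' difference, ∂[p,q] = q − p. For instance
  ∂[2,5] = [5] − [2].
As a 6×15 matrix over Z this has rank 5, with invariant factors (1,1,1,1,1).

Boundary ∂_2: C_2 → C_1 acts by ∂[p,q,r] = [q,r] − [p,r] + [p,q]. For instance
  ∂[2,4,6] = [4,6] − [2,6] + [2,4],
  ∂[1,4,5] = [4,5] − [1,5] + [1,4].
The resulting 15×10 matrix has rank 10, and its Smith normal form has invariant factors (1,1,1,1,1,1,1,1,1,2).

From H_k ≅ ker(∂_k) / im(∂_{k+1}) we obtain:

  H_0: rank C_0 − rank ∂_1 = 6 − 5 = 1, and the invariant factors of ∂_1 are all 1, so H_0 = Z.
  H_1: rank ker ∂_1 − rank ∂_2 = (15 − 5) − 10 = 0, and ∂_2 has invariant factor 2 > 1, so H_1 = Z/2.
  H_2: rank ker ∂_2 − rank ∂_3 = (10 − 10) − 0 = 0, and there is no ∂_3, so H_2 = 0.

As a check, the Euler characteristic is 6 − 15 + 10 = 1, which agrees with 1 − 0 + 0 = 1.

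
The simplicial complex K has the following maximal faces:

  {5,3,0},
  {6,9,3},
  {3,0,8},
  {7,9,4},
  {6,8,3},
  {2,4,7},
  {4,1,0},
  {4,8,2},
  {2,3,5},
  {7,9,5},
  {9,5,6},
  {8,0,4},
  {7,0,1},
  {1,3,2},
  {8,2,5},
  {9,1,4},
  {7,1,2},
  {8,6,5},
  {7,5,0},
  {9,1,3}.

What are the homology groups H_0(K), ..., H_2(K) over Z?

Fix the vertex order 0 < 1 < 2 < 3 < 4 < 5 < 6 < 7 < 8 < 9 and write every simplex with vertices in increasing order. Then dim K = 2 and the simplices of K are:

  0-simplices (10): [0], [1], [2], [3], [4], [5], [6], [7], [8], [9]
  1-simplices (30): (30 of them)
  2-simplices (20): (20 of them)

Hence C_0 ≅ Z^10, C_1 ≅ Z^30, C_2 ≅ Z^20.

Boundary ∂_1: C_1 → C_0 maps an edge to its endpoints' difference, ∂[p,q] = q − p. For instance
  ∂[1,9] = [9] − [1].
The resulting 10×30 matrix has rank 9, and its Smith normal form has invariant factors (1,1,1,1,1,1,1,1,1).

The boundary map ∂_2: C_2 → C_1 acts by ∂[p,q,r] = [q,r] − [p,r] + [p,q]. For instance
  ∂[0,3,5] = [3,5] − [0,5] + [0,3],
  ∂[5,6,8] = [6,8] − [5,8] + [5,6].
As a 30×20 matrix over Z this has rank 20, with invariant factors (1,1,1,1,1,1,1,1,1,1,1,1,1,1,1,1,1,1,1,2).

Now H_k = ker ∂_k / im ∂_{k+1}, so:

  H_0: rank C_0 − rank ∂_1 = 10 − 9 = 1, and the invariant factors of ∂_1 are all 1, so H_0 ≅ Z.
  H_1: rank ker ∂_1 − rank ∂_2 = (30 − 9) − 20 = 1, and ∂_2 has invariant factor 2 > 1, so H_1 ≅ Z ⊕ Z/2.
  H_2: rank ker ∂_2 − rank ∂_3 = (20 − 20) − 0 = 0, and there is no ∂_3, so H_2 ≅ 0.

As a check, the Euler characteristic is 10 − 30 + 20 = 0, which agrees with 1 − 1 + 0 = 0.

H_0 ≅ Z,  H_1 ≅ Z ⊕ Z/2,  H_2 = 0.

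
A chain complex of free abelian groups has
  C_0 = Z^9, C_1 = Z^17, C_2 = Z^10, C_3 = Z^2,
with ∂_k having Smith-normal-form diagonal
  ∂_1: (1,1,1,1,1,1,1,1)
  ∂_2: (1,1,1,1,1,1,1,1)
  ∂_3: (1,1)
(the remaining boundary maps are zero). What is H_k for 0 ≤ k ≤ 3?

H_0 ≅ Z,  H_1 ≅ Z,  H_2 = 0,  H_3 = 0.

H_0: b_0 = 9 − 0 − 8 = 1; torsion from ∂_1 factors > 1: none. So H_0 ≅ Z.
H_1: b_1 = 17 − 8 − 8 = 1; torsion from ∂_2 factors > 1: none. So H_1 ≅ Z.
H_2: b_2 = 10 − 8 − 2 = 0; torsion from ∂_3 factors > 1: none. So H_2 ≅ 0.
H_3: b_3 = 2 − 2 − 0 = 0; torsion from ∂_4 factors > 1: none. So H_3 ≅ 0.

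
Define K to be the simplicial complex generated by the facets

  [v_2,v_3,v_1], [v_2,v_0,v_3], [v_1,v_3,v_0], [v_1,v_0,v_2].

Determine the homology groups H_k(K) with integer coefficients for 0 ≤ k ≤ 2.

K has 4 vertices, 6 edges, 4 triangles.
rank ∂_0 = 0, rank ∂_1 = 3 ⇒ b_0 = 4 − 0 − 3 = 1; all invariant factors of ∂_1 are 1 so no torsion. So H_0 ≅ Z.
rank ∂_1 = 3, rank ∂_2 = 3 ⇒ b_1 = 6 − 3 − 3 = 0; all invariant factors of ∂_2 are 1 so no torsion. So H_1 ≅ 0.
rank ∂_2 = 3, rank ∂_3 = 0 ⇒ b_2 = 4 − 3 − 0 = 1. So H_2 ≅ Z.

H_0 = Z,  H_1 = 0,  H_2 = Z.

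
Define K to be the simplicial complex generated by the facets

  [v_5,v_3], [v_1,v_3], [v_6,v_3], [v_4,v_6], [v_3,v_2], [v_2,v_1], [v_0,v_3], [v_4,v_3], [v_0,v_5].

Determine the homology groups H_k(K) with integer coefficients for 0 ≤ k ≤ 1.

K has 7 vertices, 9 edges.
rank ∂_0 = 0, rank ∂_1 = 6 ⇒ b_0 = 7 − 0 − 6 = 1; all invariant factors of ∂_1 are 1 so no torsion. So H_0 = Z.
rank ∂_1 = 6, rank ∂_2 = 0 ⇒ b_1 = 9 − 6 − 0 = 3. So H_1 = Z^3.

H_0 = Z,  H_1 = Z^3.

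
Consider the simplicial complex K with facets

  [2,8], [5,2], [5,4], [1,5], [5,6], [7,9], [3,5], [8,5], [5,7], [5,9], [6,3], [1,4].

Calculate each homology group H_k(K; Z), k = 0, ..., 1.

H_0 = Z,  H_1 = Z^4.

Fix the vertex order 1 < 2 < 3 < 4 < 5 < 6 < 7 < 8 < 9 and write every simplex with vertices in increasing order. Then dim K = 1 and the simplices of K are:

  0-simplices (9): [1], [2], [3], [4], [5], [6], [7], [8], [9]
  1-simplices (12): [1,4], [1,5], [2,5], [2,8], [3,5], [3,6], [4,5], [5,6], [5,7], [5,8], [5,9], [7,9]

so the chain groups are C_0 ≅ Z^9, C_1 ≅ Z^12.

∂_1: C_1 → C_0 is given by ∂[p,q] = [q] − [p].
The 9×12 boundary matrix has rank 8 and Smith normal form diag(1,1,1,1,1,1,1,1).

Reading off H_k = ker ∂_k / im ∂_{k+1}:

  H_0: rank C_0 − rank ∂_1 = 9 − 8 = 1, and the invariant factors of ∂_1 are all 1, so H_0 = Z.
  H_1: rank ker ∂_1 − rank ∂_2 = (12 − 8) − 0 = 4, and there is no ∂_2, so H_1 = Z^4.

As a check, the Euler characteristic is 9 − 12 = -3, which agrees with 1 − 4 = -3.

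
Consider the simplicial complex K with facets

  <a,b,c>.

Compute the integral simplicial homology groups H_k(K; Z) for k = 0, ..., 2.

Take the total order a < b < c on the vertex set. Then K (dimension 2) consists of the simplices:

  0-simplices (3): a, b, c
  1-simplices (3): ab, ac, bc
  2-simplices (1): abc

giving chain groups C_0 ≅ Z^3, C_1 ≅ Z^3, C_2 ≅ Z^1.

∂_1: C_1 → C_0 is given by ∂[p,q] = [q] − [p]. For instance
  ∂ac = c − a.
As a 3×3 matrix over Z this has rank 2, with invariant factors (1,1).

The boundary map ∂_2: C_2 → C_1 maps a triangle to the signed sum of its edges. For instance
  ∂abc = bc − ac + ab.
The resulting 3×1 matrix has rank 1, and its Smith normal form has invariant factors (1).

Now H_k = ker ∂_k / im ∂_{k+1}, so:

  H_0: rank C_0 − rank ∂_1 = 3 − 2 = 1, and the invariant factors of ∂_1 are all 1, so H_0 = Z.
  H_1: rank ker ∂_1 − rank ∂_2 = (3 − 2) − 1 = 0, and the invariant factors of ∂_2 are all 1, so H_1 = 0.
  H_2: rank ker ∂_2 − rank ∂_3 = (1 − 1) − 0 = 0, and there is no ∂_3, so H_2 = 0.

H_0 ≅ Z,  H_1 = 0,  H_2 = 0.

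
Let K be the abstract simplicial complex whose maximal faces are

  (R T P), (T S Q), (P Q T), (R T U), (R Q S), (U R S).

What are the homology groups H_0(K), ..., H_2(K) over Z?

Take the total order P < Q < R < S < T < U on the vertex set. Then K (dimension 2) consists of the simplices:

  0-simplices (6): P, Q, R, S, T, U
  1-simplices (12): PQ, PR, PT, QR, QS, QT, RS, RT, RU, ST, SU, TU
  2-simplices (6): PQT, PRT, QRS, QST, RSU, RTU

so the chain groups are C_0 ≅ Z^6, C_1 ≅ Z^12, C_2 ≅ Z^6.

The boundary map ∂_1: C_1 → C_0 sends each edge [p,q] (with p < q) to q − p. For instance
  ∂ST = T − S.
This gives a 6×12 integer matrix of rank 5; reducing to Smith normal form yields diagonal entries (1,1,1,1,1).

∂_2: C_2 → C_1 maps a triangle to the signed sum of its edges. For instance
  ∂RSU = SU − RU + RS,
  ∂RTU = TU − RU + RT.
The 12×6 boundary matrix has rank 6 and Smith normal form diag(1,1,1,1,1,1).

Now H_k = ker ∂_k / im ∂_{k+1}, so:

  H_0: rank C_0 − rank ∂_1 = 6 − 5 = 1, and the invariant factors of ∂_1 are all 1, so H_0 ≅ Z.
  H_1: rank ker ∂_1 − rank ∂_2 = (12 − 5) − 6 = 1, and the invariant factors of ∂_2 are all 1, so H_1 ≅ Z.
  H_2: rank ker ∂_2 − rank ∂_3 = (6 − 6) − 0 = 0, and there is no ∂_3, so H_2 ≅ 0.

As a check, the Euler characteristic is 6 − 12 + 6 = 0, which agrees with 1 − 1 + 0 = 0.
(K is a triangulation of the cylinder S^1 x I.)

H_0 = Z,  H_1 = Z,  H_2 = 0.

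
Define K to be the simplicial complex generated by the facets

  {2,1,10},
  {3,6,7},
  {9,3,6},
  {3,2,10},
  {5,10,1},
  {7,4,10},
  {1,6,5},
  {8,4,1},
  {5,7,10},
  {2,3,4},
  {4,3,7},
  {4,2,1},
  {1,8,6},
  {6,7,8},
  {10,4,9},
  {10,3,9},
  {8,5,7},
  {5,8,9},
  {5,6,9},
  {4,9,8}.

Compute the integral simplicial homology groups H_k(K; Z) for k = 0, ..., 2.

We work with the vertex ordering 1 < 2 < 3 < 4 < 5 < 6 < 7 < 8 < 9 < 10. The simplices of K, each written with vertices in increasing order, are:

  0-simplices (10): [1], [2], [3], [4], [5], [6], [7], [8], [9], [10]
  1-simplices (30): (30 of them)
  2-simplices (20): (20 of them)

Hence C_0 ≅ Z^10, C_1 ≅ Z^30, C_2 ≅ Z^20.

Boundary ∂_1: C_1 → C_0 is given by ∂[p,q] = [q] − [p].
This gives a 10×30 integer matrix of rank 9; reducing to Smith normal form yields diagonal entries (1,1,1,1,1,1,1,1,1).

Boundary ∂_2: C_2 → C_1 acts by ∂[p,q,r] = [q,r] − [p,r] + [p,q]. For instance
  ∂[5,7,8] = [7,8] − [5,8] + [5,7],
  ∂[2,3,4] = [3,4] − [2,4] + [2,3].
The resulting 30×20 matrix has rank 20, and its Smith normal form has invariant factors (1,1,1,1,1,1,1,1,1,1,1,1,1,1,1,1,1,1,1,2).

Reading off H_k = ker ∂_k / im ∂_{k+1}:

  H_0: rank C_0 − rank ∂_1 = 10 − 9 = 1, and the invariant factors of ∂_1 are all 1, so H_0 ≅ Z.
  H_1: rank ker ∂_1 − rank ∂_2 = (30 − 9) − 20 = 1, and ∂_2 has invariant factor 2 > 1, so H_1 ≅ Z ⊕ Z/2.
  H_2: rank ker ∂_2 − rank ∂_3 = (20 − 20) − 0 = 0, and there is no ∂_3, so H_2 ≅ 0.

H_0 = Z,  H_1 = Z ⊕ Z/2,  H_2 = 0.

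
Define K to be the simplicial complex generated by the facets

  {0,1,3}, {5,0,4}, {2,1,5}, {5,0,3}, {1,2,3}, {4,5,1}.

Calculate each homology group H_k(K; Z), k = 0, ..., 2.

H_0 ≅ Z,  H_1 ≅ Z,  H_2 = 0.

Fix the vertex order 0 < 1 < 2 < 3 < 4 < 5 and write every simplex with vertices in increasing order. Then dim K = 2 and the simplices of K are:

  0-simplices (6): [0], [1], [2], [3], [4], [5]
  1-simplices (12): [0,1], [0,3], [0,4], [0,5], [1,2], [1,3], [1,4], [1,5], [2,3], [2,5], [3,5], [4,5]
  2-simplices (6): [0,1,3], [0,3,5], [0,4,5], [1,2,3], [1,2,5], [1,4,5]

Hence C_0 ≅ Z^6, C_1 ≅ Z^12, C_2 ≅ Z^6.

∂_1: C_1 → C_0 maps an edge to its endpoints' difference, ∂[p,q] = q − p. For instance
  ∂[1,2] = [2] − [1].
The resulting 6×12 matrix has rank 5, and its Smith normal form has invariant factors (1,1,1,1,1).

Boundary ∂_2: C_2 → C_1 sends each 2-simplex [p,q,r] to [q,r] − [p,r] + [p,q]. For instance
  ∂[0,4,5] = [4,5] − [0,5] + [0,4],
  ∂[0,1,3] = [1,3] − [0,3] + [0,1].
The resulting 12×6 matrix has rank 6, and its Smith normal form has invariant factors (1,1,1,1,1,1).

Now H_k = ker ∂_k / im ∂_{k+1}, so:

  H_0: rank C_0 − rank ∂_1 = 6 − 5 = 1, and the invariant factors of ∂_1 are all 1, so H_0 = Z.
  H_1: rank ker ∂_1 − rank ∂_2 = (12 − 5) − 6 = 1, and the invariant factors of ∂_2 are all 1, so H_1 = Z.
  H_2: rank ker ∂_2 − rank ∂_3 = (6 − 6) − 0 = 0, and there is no ∂_3, so H_2 = 0.

(K is a triangulation of the cylinder S^1 x I.)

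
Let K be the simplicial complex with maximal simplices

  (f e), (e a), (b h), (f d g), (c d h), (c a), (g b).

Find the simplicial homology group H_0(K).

H_0 ≅ Z.

We work with the vertex ordering a < b < c < d < e < f < g < h. The simplices of K, each written with vertices in increasing order, are:

  0-simplices (8): a, b, c, d, e, f, g, h
  1-simplices (11): ac, ae, bg, bh, cd, ch, df, dg, dh, ef, fg
  2-simplices (2): cdh, dfg

giving chain groups C_0 ≅ Z^8, C_1 ≅ Z^11, C_2 ≅ Z^2.

The boundary map ∂_1: C_1 → C_0 maps an edge to its endpoints' difference, ∂[p,q] = q − p.
This gives a 8×11 integer matrix of rank 7; reducing to Smith normal form yields diagonal entries (1,1,1,1,1,1,1).

The boundary map ∂_2: C_2 → C_1 acts by ∂[p,q,r] = [q,r] − [p,r] + [p,q]. For instance
  ∂cdh = dh − ch + cd,
  ∂dfg = fg − dg + df.
This gives a 11×2 integer matrix of rank 2; reducing to Smith normal form yields diagonal entries (1,1).

From H_k ≅ ker(∂_k) / im(∂_{k+1}) we obtain:

  H_0: rank C_0 − rank ∂_1 = 8 − 7 = 1, and the invariant factors of ∂_1 are all 1, so H_0 ≅ Z.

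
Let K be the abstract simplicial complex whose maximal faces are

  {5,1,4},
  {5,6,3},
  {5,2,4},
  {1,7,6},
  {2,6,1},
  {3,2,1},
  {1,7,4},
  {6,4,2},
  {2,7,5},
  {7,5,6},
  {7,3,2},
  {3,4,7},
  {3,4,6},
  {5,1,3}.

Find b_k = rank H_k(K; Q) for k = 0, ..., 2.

Fix the vertex order 1 < 2 < 3 < 4 < 5 < 6 < 7 and write every simplex with vertices in increasing order. Then dim K = 2 and the simplices of K are:

  0-simplices (7): [1], [2], [3], [4], [5], [6], [7]
  1-simplices (21): [1,2], [1,3], [1,4], [1,5], [1,6], [1,7], [2,3], [2,4], [2,5], [2,6], [2,7], [3,4], [3,5], [3,6], [3,7], [4,5], [4,6], [4,7], [5,6], [5,7], [6,7]
  2-simplices (14): [1,2,3], [1,2,6], [1,3,5], [1,4,5], [1,4,7], [1,6,7], [2,3,7], [2,4,5], [2,4,6], [2,5,7], [3,4,6], [3,4,7], [3,5,6], [5,6,7]

Hence C_0 ≅ Z^7, C_1 ≅ Z^21, C_2 ≅ Z^14.

∂_1: C_1 → C_0 is given by ∂[p,q] = [q] − [p].
As a 7×21 matrix over Z this has rank 6, with invariant factors (1,1,1,1,1,1).

The boundary map ∂_2: C_2 → C_1 maps a triangle to the signed sum of its edges. For instance
  ∂[3,4,6] = [4,6] − [3,6] + [3,4],
  ∂[1,2,6] = [2,6] − [1,6] + [1,2].
This gives a 21×14 integer matrix of rank 13; reducing to Smith normal form yields diagonal entries (1,1,1,1,1,1,1,1,1,1,1,1,1).

Reading off H_k = ker ∂_k / im ∂_{k+1}:

  H_0: rank C_0 − rank ∂_1 = 7 − 6 = 1, and the invariant factors of ∂_1 are all 1, so H_0 = Z.
  H_1: rank ker ∂_1 − rank ∂_2 = (21 − 6) − 13 = 2, and the invariant factors of ∂_2 are all 1, so H_1 = Z^2.
  H_2: rank ker ∂_2 − rank ∂_3 = (14 − 13) − 0 = 1, and there is no ∂_3, so H_2 = Z.

As a check, the Euler characteristic is 7 − 21 + 14 = 0, which agrees with 1 − 2 + 1 = 0.
(K is a triangulation of the torus T^2.)

Hence the Betti numbers are b_0 = 1, b_1 = 2, b_2 = 1.

b_0 = 1, b_1 = 2, b_2 = 1.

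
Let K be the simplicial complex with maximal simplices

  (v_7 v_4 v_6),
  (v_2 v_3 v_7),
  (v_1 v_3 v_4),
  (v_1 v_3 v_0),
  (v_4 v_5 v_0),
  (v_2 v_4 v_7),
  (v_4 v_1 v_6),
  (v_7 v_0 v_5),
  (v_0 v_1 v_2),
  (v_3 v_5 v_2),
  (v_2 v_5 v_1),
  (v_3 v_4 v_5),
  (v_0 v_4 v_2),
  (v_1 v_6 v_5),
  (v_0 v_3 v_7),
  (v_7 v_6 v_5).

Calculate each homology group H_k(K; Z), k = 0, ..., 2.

K has 8 vertices, 24 edges, 16 triangles.
rank ∂_0 = 0, rank ∂_1 = 7 ⇒ b_0 = 8 − 0 − 7 = 1; all invariant factors of ∂_1 are 1 so no torsion. So H_0 = Z.
rank ∂_1 = 7, rank ∂_2 = 15 ⇒ b_1 = 24 − 7 − 15 = 2; all invariant factors of ∂_2 are 1 so no torsion. So H_1 = Z^2.
rank ∂_2 = 15, rank ∂_3 = 0 ⇒ b_2 = 16 − 15 − 0 = 1. So H_2 = Z.

H_0 = Z,  H_1 = Z^2,  H_2 = Z.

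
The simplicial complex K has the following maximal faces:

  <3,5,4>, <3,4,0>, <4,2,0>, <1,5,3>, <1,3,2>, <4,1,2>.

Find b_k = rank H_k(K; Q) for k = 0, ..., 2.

b_0 = 1, b_1 = 1, b_2 = 0.

Fix the vertex order 0 < 1 < 2 < 3 < 4 < 5 and write every simplex with vertices in increasing order. Then dim K = 2 and the simplices of K are:

  0-simplices (6): [0], [1], [2], [3], [4], [5]
  1-simplices (12): [0,2], [0,3], [0,4], [1,2], [1,3], [1,4], [1,5], [2,3], [2,4], [3,4], [3,5], [4,5]
  2-simplices (6): [0,2,4], [0,3,4], [1,2,3], [1,2,4], [1,3,5], [3,4,5]

so the chain groups are C_0 ≅ Z^6, C_1 ≅ Z^12, C_2 ≅ Z^6.

The boundary map ∂_1: C_1 → C_0 sends each edge [p,q] (with p < q) to q − p. For instance
  ∂[2,4] = [4] − [2].
The 6×12 boundary matrix has rank 5 and Smith normal form diag(1,1,1,1,1).

∂_2: C_2 → C_1 sends each 2-simplex [p,q,r] to [q,r] − [p,r] + [p,q]. For instance
  ∂[0,2,4] = [2,4] − [0,4] + [0,2],
  ∂[1,2,3] = [2,3] − [1,3] + [1,2].
The resulting 12×6 matrix has rank 6, and its Smith normal form has invariant factors (1,1,1,1,1,1).

Reading off H_k = ker ∂_k / im ∂_{k+1}:

  H_0: rank C_0 − rank ∂_1 = 6 − 5 = 1, and the invariant factors of ∂_1 are all 1, so H_0 = Z.
  H_1: rank ker ∂_1 − rank ∂_2 = (12 − 5) − 6 = 1, and the invariant factors of ∂_2 are all 1, so H_1 = Z.
  H_2: rank ker ∂_2 − rank ∂_3 = (6 − 6) − 0 = 0, and there is no ∂_3, so H_2 = 0.

(K is a triangulation of the cylinder S^1 x I.)

Hence the Betti numbers are b_0 = 1, b_1 = 1, b_2 = 0.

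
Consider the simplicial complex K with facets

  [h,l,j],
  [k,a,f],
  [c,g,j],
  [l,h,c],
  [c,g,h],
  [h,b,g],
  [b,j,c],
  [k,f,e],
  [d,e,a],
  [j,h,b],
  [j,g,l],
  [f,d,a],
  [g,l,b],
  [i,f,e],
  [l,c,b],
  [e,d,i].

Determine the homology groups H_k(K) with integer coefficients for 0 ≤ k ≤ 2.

K has 12 vertices, 27 edges, 16 triangles.
rank ∂_0 = 0, rank ∂_1 = 10 ⇒ b_0 = 12 − 0 − 10 = 2; all invariant factors of ∂_1 are 1 so no torsion. So H_0 = Z^2.
rank ∂_1 = 10, rank ∂_2 = 16 ⇒ b_1 = 27 − 10 − 16 = 1; ∂_2 has invariant factor(s) [2] giving torsion. So H_1 = Z ⊕ Z/2.
rank ∂_2 = 16, rank ∂_3 = 0 ⇒ b_2 = 16 − 16 − 0 = 0. So H_2 = 0.

H_0 = Z^2,  H_1 = Z ⊕ Z/2,  H_2 = 0.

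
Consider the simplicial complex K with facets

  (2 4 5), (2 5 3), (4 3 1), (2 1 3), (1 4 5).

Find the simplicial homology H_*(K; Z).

K has 5 vertices, 10 edges, 5 triangles.
rank ∂_0 = 0, rank ∂_1 = 4 ⇒ b_0 = 5 − 0 − 4 = 1; all invariant factors of ∂_1 are 1 so no torsion. So H_0 = Z.
rank ∂_1 = 4, rank ∂_2 = 5 ⇒ b_1 = 10 − 4 − 5 = 1; all invariant factors of ∂_2 are 1 so no torsion. So H_1 = Z.
rank ∂_2 = 5, rank ∂_3 = 0 ⇒ b_2 = 5 − 5 − 0 = 0. So H_2 = 0.

H_0 = Z,  H_1 = Z,  H_2 = 0.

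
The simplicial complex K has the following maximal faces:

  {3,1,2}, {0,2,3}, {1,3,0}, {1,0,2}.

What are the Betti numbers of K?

b_0 = 1, b_1 = 0, b_2 = 1.

Take the total order 0 < 1 < 2 < 3 on the vertex set. Then K (dimension 2) consists of the simplices:

  0-simplices (4): [0], [1], [2], [3]
  1-simplices (6): [0,1], [0,2], [0,3], [1,2], [1,3], [2,3]
  2-simplices (4): [0,1,2], [0,1,3], [0,2,3], [1,2,3]

giving chain groups C_0 ≅ Z^4, C_1 ≅ Z^6, C_2 ≅ Z^4.

The boundary map ∂_1: C_1 → C_0 maps an edge to its endpoints' difference, ∂[p,q] = q − p. For instance
  ∂[0,3] = [3] − [0].
The 4×6 boundary matrix has rank 3 and Smith normal form diag(1,1,1).

Boundary ∂_2: C_2 → C_1 sends each 2-simplex [p,q,r] to [q,r] − [p,r] + [p,q]. For instance
  ∂[1,2,3] = [2,3] − [1,3] + [1,2],
  ∂[0,2,3] = [2,3] − [0,3] + [0,2].
The resulting 6×4 matrix has rank 3, and its Smith normal form has invariant factors (1,1,1).

Now H_k = ker ∂_k / im ∂_{k+1}, so:

  H_0: rank C_0 − rank ∂_1 = 4 − 3 = 1, and the invariant factors of ∂_1 are all 1, so H_0 = Z.
  H_1: rank ker ∂_1 − rank ∂_2 = (6 − 3) − 3 = 0, and the invariant factors of ∂_2 are all 1, so H_1 = 0.
  H_2: rank ker ∂_2 − rank ∂_3 = (4 − 3) − 0 = 1, and there is no ∂_3, so H_2 = Z.

As a check, the Euler characteristic is 4 − 6 + 4 = 2, which agrees with 1 − 0 + 1 = 2.

Hence the Betti numbers are b_0 = 1, b_1 = 0, b_2 = 1.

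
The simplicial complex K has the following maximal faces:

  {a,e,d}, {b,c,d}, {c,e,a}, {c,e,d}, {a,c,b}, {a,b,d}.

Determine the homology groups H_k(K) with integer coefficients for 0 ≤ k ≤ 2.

K has 5 vertices, 9 edges, 6 triangles.
rank ∂_0 = 0, rank ∂_1 = 4 ⇒ b_0 = 5 − 0 − 4 = 1; all invariant factors of ∂_1 are 1 so no torsion. So H_0 = Z.
rank ∂_1 = 4, rank ∂_2 = 5 ⇒ b_1 = 9 − 4 − 5 = 0; all invariant factors of ∂_2 are 1 so no torsion. So H_1 = 0.
rank ∂_2 = 5, rank ∂_3 = 0 ⇒ b_2 = 6 − 5 − 0 = 1. So H_2 = Z.

H_0 = Z,  H_1 = 0,  H_2 = Z.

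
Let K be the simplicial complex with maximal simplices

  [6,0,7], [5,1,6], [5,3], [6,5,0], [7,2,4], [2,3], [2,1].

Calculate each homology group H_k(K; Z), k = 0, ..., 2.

H_0 = Z,  H_1 = Z^2,  H_2 = 0.

Fix the vertex order 0 < 1 < 2 < 3 < 4 < 5 < 6 < 7 and write every simplex with vertices in increasing order. Then dim K = 2 and the simplices of K are:

  0-simplices (8): [0], [1], [2], [3], [4], [5], [6], [7]
  1-simplices (13): [0,5], [0,6], [0,7], [1,2], [1,5], [1,6], [2,3], [2,4], [2,7], [3,5], [4,7], [5,6], [6,7]
  2-simplices (4): [0,5,6], [0,6,7], [1,5,6], [2,4,7]

Hence C_0 ≅ Z^8, C_1 ≅ Z^13, C_2 ≅ Z^4.

The boundary map ∂_1: C_1 → C_0 maps an edge to its endpoints' difference, ∂[p,q] = q − p.
The 8×13 boundary matrix has rank 7 and Smith normal form diag(1,1,1,1,1,1,1).

Boundary ∂_2: C_2 → C_1 sends each 2-simplex [p,q,r] to [q,r] − [p,r] + [p,q]. For instance
  ∂[0,6,7] = [6,7] − [0,7] + [0,6],
  ∂[2,4,7] = [4,7] − [2,7] + [2,4].
This gives a 13×4 integer matrix of rank 4; reducing to Smith normal form yields diagonal entries (1,1,1,1).

Reading off H_k = ker ∂_k / im ∂_{k+1}:

  H_0: rank C_0 − rank ∂_1 = 8 − 7 = 1, and the invariant factors of ∂_1 are all 1, so H_0 = Z.
  H_1: rank ker ∂_1 − rank ∂_2 = (13 − 7) − 4 = 2, and the invariant factors of ∂_2 are all 1, so H_1 = Z^2.
  H_2: rank ker ∂_2 − rank ∂_3 = (4 − 4) − 0 = 0, and there is no ∂_3, so H_2 = 0.

As a check, the Euler characteristic is 8 − 13 + 4 = -1, which agrees with 1 − 2 + 0 = -1.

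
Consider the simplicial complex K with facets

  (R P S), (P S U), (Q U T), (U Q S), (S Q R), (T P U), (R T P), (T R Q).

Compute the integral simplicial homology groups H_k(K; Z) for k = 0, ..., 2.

H_0 = Z,  H_1 = 0,  H_2 = Z.

Order the vertices as P < Q < R < S < T < U. Listing each simplex with vertices in this order, K has dimension 2 with simplices:

  0-simplices (6): P, Q, R, S, T, U
  1-simplices (12): PR, PS, PT, PU, QR, QS, QT, QU, RS, RT, SU, TU
  2-simplices (8): PRS, PRT, PSU, PTU, QRS, QRT, QSU, QTU

so the chain groups are C_0 ≅ Z^6, C_1 ≅ Z^12, C_2 ≅ Z^8.

Boundary ∂_1: C_1 → C_0 sends each edge [p,q] (with p < q) to q − p.
This gives a 6×12 integer matrix of rank 5; reducing to Smith normal form yields diagonal entries (1,1,1,1,1).

Boundary ∂_2: C_2 → C_1 maps a triangle to the signed sum of its edges. For instance
  ∂QRT = RT − QT + QR,
  ∂PTU = TU − PU + PT.
As a 12×8 matrix over Z this has rank 7, with invariant factors (1,1,1,1,1,1,1).

Now H_k = ker ∂_k / im ∂_{k+1}, so:

  H_0: rank C_0 − rank ∂_1 = 6 − 5 = 1, and the invariant factors of ∂_1 are all 1, so H_0 = Z.
  H_1: rank ker ∂_1 − rank ∂_2 = (12 − 5) − 7 = 0, and the invariant factors of ∂_2 are all 1, so H_1 = 0.
  H_2: rank ker ∂_2 − rank ∂_3 = (8 − 7) − 0 = 1, and there is no ∂_3, so H_2 = Z.

(K is a triangulation of the 2-sphere S^2.)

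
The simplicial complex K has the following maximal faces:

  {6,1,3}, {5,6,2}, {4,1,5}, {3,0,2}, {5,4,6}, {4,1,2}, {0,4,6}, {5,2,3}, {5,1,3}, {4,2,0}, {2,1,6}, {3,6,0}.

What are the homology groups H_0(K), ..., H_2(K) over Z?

H_0 ≅ Z,  H_1 ≅ Z_2,  H_2 = 0.

Take the total order 0 < 1 < 2 < 3 < 4 < 5 < 6 on the vertex set. Then K (dimension 2) consists of the simplices:

  0-simplices (7): [0], [1], [2], [3], [4], [5], [6]
  1-simplices (18): [0,2], [0,3], [0,4], [0,6], [1,2], [1,3], [1,4], [1,5], [1,6], [2,3], [2,4], [2,5], [2,6], [3,5], [3,6], [4,5], [4,6], [5,6]
  2-simplices (12): [0,2,3], [0,2,4], [0,3,6], [0,4,6], [1,2,4], [1,2,6], [1,3,5], [1,3,6], [1,4,5], [2,3,5], [2,5,6], [4,5,6]

Hence C_0 ≅ Z^7, C_1 ≅ Z^18, C_2 ≅ Z^12.

Boundary ∂_1: C_1 → C_0 maps an edge to its endpoints' difference, ∂[p,q] = q − p. For instance
  ∂[1,6] = [6] − [1].
This gives a 7×18 integer matrix of rank 6; reducing to Smith normal form yields diagonal entries (1,1,1,1,1,1).

Boundary ∂_2: C_2 → C_1 maps a triangle to the signed sum of its edges. For instance
  ∂[1,2,4] = [2,4] − [1,4] + [1,2],
  ∂[1,3,5] = [3,5] − [1,5] + [1,3].
The 18×12 boundary matrix has rank 12 and Smith normal form diag(1,1,1,1,1,1,1,1,1,1,1,2).

From H_k ≅ ker(∂_k) / im(∂_{k+1}) we obtain:

  H_0: rank C_0 − rank ∂_1 = 7 − 6 = 1, and the invariant factors of ∂_1 are all 1, so H_0 = Z.
  H_1: rank ker ∂_1 − rank ∂_2 = (18 − 6) − 12 = 0, and ∂_2 has invariant factor 2 > 1, so H_1 = Z_2.
  H_2: rank ker ∂_2 − rank ∂_3 = (12 − 12) − 0 = 0, and there is no ∂_3, so H_2 = 0.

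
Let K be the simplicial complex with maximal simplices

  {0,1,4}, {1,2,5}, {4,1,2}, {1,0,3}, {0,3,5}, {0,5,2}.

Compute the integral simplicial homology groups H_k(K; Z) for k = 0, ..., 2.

Order the vertices as 0 < 1 < 2 < 3 < 4 < 5. Listing each simplex with vertices in this order, K has dimension 2 with simplices:

  0-simplices (6): [0], [1], [2], [3], [4], [5]
  1-simplices (12): [0,1], [0,2], [0,3], [0,4], [0,5], [1,2], [1,3], [1,4], [1,5], [2,4], [2,5], [3,5]
  2-simplices (6): [0,1,3], [0,1,4], [0,2,5], [0,3,5], [1,2,4], [1,2,5]

Hence C_0 ≅ Z^6, C_1 ≅ Z^12, C_2 ≅ Z^6.

∂_1: C_1 → C_0 is given by ∂[p,q] = [q] − [p]. For instance
  ∂[0,4] = [4] − [0].
As a 6×12 matrix over Z this has rank 5, with invariant factors (1,1,1,1,1).

The boundary map ∂_2: C_2 → C_1 sends each 2-simplex [p,q,r] to [q,r] − [p,r] + [p,q]. For instance
  ∂[0,1,3] = [1,3] − [0,3] + [0,1],
  ∂[0,2,5] = [2,5] − [0,5] + [0,2].
As a 12×6 matrix over Z this has rank 6, with invariant factors (1,1,1,1,1,1).

From H_k ≅ ker(∂_k) / im(∂_{k+1}) we obtain:

  H_0: rank C_0 − rank ∂_1 = 6 − 5 = 1, and the invariant factors of ∂_1 are all 1, so H_0 = Z.
  H_1: rank ker ∂_1 − rank ∂_2 = (12 − 5) − 6 = 1, and the invariant factors of ∂_2 are all 1, so H_1 = Z.
  H_2: rank ker ∂_2 − rank ∂_3 = (6 − 6) − 0 = 0, and there is no ∂_3, so H_2 = 0.

H_0 ≅ Z,  H_1 ≅ Z,  H_2 = 0.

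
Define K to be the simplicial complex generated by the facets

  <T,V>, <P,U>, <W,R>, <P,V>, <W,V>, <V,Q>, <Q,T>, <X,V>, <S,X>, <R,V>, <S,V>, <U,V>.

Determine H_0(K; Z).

We work with the vertex ordering P < Q < R < S < T < U < V < W < X. The simplices of K, each written with vertices in increasing order, are:

  0-simplices (9): P, Q, R, S, T, U, V, W, X
  1-simplices (12): PU, PV, QT, QV, RV, RW, SV, SX, TV, UV, VW, VX

so the chain groups are C_0 ≅ Z^9, C_1 ≅ Z^12.

The boundary map ∂_1: C_1 → C_0 maps an edge to its endpoints' difference, ∂[p,q] = q − p. For instance
  ∂SX = X − S.
This gives a 9×12 integer matrix of rank 8; reducing to Smith normal form yields diagonal entries (1,1,1,1,1,1,1,1).

Now H_k = ker ∂_k / im ∂_{k+1}, so:

  H_0: rank C_0 − rank ∂_1 = 9 − 8 = 1, and the invariant factors of ∂_1 are all 1, so H_0 ≅ Z.

H_0 ≅ Z.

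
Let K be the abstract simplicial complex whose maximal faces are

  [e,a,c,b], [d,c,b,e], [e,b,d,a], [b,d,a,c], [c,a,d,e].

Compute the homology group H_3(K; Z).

K has 5 vertices, 10 edges, 10 triangles, 5 3-simplices.
rank ∂_3 = 4, rank ∂_4 = 0 ⇒ b_3 = 5 − 4 − 0 = 1. So H_3 ≅ Z.

H_3 = Z.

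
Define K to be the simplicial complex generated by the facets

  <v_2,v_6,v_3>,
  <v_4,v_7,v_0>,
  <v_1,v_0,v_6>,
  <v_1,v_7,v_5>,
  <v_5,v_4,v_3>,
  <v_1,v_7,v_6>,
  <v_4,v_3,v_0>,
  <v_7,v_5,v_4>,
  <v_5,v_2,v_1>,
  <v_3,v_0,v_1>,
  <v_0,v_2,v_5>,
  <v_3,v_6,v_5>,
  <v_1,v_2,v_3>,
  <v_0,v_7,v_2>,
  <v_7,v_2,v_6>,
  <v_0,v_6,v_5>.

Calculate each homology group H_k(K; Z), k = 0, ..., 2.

We work with the vertex ordering v_0 < v_1 < v_2 < v_3 < v_4 < v_5 < v_6 < v_7. The simplices of K, each written with vertices in increasing order, are:

  0-simplices (8): [v_0], [v_1], [v_2], [v_3], [v_4], [v_5], [v_6], [v_7]
  1-simplices (24): (24 of them)
  2-simplices (16): (16 of them)

giving chain groups C_0 ≅ Z^8, C_1 ≅ Z^24, C_2 ≅ Z^16.

Boundary ∂_1: C_1 → C_0 sends each edge [p,q] (with p < q) to q − p. For instance
  ∂[v_1,v_6] = [v_6] − [v_1].
The resulting 8×24 matrix has rank 7, and its Smith normal form has invariant factors (1,1,1,1,1,1,1).

∂_2: C_2 → C_1 acts by ∂[p,q,r] = [q,r] − [p,r] + [p,q]. For instance
  ∂[v_4,v_5,v_7] = [v_5,v_7] − [v_4,v_7] + [v_4,v_5],
  ∂[v_0,v_3,v_4] = [v_3,v_4] − [v_0,v_4] + [v_0,v_3].
This gives a 24×16 integer matrix of rank 15; reducing to Smith normal form yields diagonal entries (1,1,1,1,1,1,1,1,1,1,1,1,1,1,1).

Reading off H_k = ker ∂_k / im ∂_{k+1}:

  H_0: rank C_0 − rank ∂_1 = 8 − 7 = 1, and the invariant factors of ∂_1 are all 1, so H_0 ≅ Z.
  H_1: rank ker ∂_1 − rank ∂_2 = (24 − 7) − 15 = 2, and the invariant factors of ∂_2 are all 1, so H_1 ≅ Z^2.
  H_2: rank ker ∂_2 − rank ∂_3 = (16 − 15) − 0 = 1, and there is no ∂_3, so H_2 ≅ Z.

H_0 = Z,  H_1 = Z^2,  H_2 = Z.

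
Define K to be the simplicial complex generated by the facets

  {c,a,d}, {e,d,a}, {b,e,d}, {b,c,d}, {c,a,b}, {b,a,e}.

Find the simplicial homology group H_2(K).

H_2 ≅ Z.

Order the vertices as a < b < c < d < e. Listing each simplex with vertices in this order, K has dimension 2 with simplices:

  0-simplices (5): a, b, c, d, e
  1-simplices (9): ab, ac, ad, ae, bc, bd, be, cd, de
  2-simplices (6): abc, abe, acd, ade, bcd, bde

Hence C_0 ≅ Z^5, C_1 ≅ Z^9, C_2 ≅ Z^6.

The boundary map ∂_1: C_1 → C_0 maps an edge to its endpoints' difference, ∂[p,q] = q − p.
The resulting 5×9 matrix has rank 4, and its Smith normal form has invariant factors (1,1,1,1).

∂_2: C_2 → C_1 sends each 2-simplex [p,q,r] to [q,r] − [p,r] + [p,q]. For instance
  ∂acd = cd − ad + ac,
  ∂abc = bc − ac + ab.
The 9×6 boundary matrix has rank 5 and Smith normal form diag(1,1,1,1,1).

Computing H_k = (kernel of ∂_k) / (image of ∂_{k+1}):

  H_2: rank ker ∂_2 − rank ∂_3 = (6 − 5) − 0 = 1, and there is no ∂_3, so H_2 ≅ Z.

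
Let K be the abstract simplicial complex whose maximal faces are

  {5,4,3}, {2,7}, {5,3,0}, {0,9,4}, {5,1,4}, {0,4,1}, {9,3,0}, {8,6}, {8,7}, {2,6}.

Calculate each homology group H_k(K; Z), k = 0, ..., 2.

H_0 ≅ Z^2,  H_1 ≅ Z^2,  H_2 = 0.

Take the total order 0 < 1 < 2 < 3 < 4 < 5 < 6 < 7 < 8 < 9 on the vertex set. Then K (dimension 2) consists of the simplices:

  0-simplices (10): [0], [1], [2], [3], [4], [5], [6], [7], [8], [9]
  1-simplices (16): [0,1], [0,3], [0,4], [0,5], [0,9], [1,4], [1,5], [2,6], [2,7], [3,4], [3,5], [3,9], [4,5], [4,9], [6,8], [7,8]
  2-simplices (6): [0,1,4], [0,3,5], [0,3,9], [0,4,9], [1,4,5], [3,4,5]

giving chain groups C_0 ≅ Z^10, C_1 ≅ Z^16, C_2 ≅ Z^6.

The boundary map ∂_1: C_1 → C_0 maps an edge to its endpoints' difference, ∂[p,q] = q − p. For instance
  ∂[0,5] = [5] − [0].
The 10×16 boundary matrix has rank 8 and Smith normal form diag(1,1,1,1,1,1,1,1).

∂_2: C_2 → C_1 acts by ∂[p,q,r] = [q,r] − [p,r] + [p,q]. For instance
  ∂[0,4,9] = [4,9] − [0,9] + [0,4],
  ∂[0,1,4] = [1,4] − [0,4] + [0,1].
The 16×6 boundary matrix has rank 6 and Smith normal form diag(1,1,1,1,1,1).

Reading off H_k = ker ∂_k / im ∂_{k+1}:

  H_0: rank C_0 − rank ∂_1 = 10 − 8 = 2, and the invariant factors of ∂_1 are all 1, so H_0 ≅ Z^2.
  H_1: rank ker ∂_1 − rank ∂_2 = (16 − 8) − 6 = 2, and the invariant factors of ∂_2 are all 1, so H_1 ≅ Z^2.
  H_2: rank ker ∂_2 − rank ∂_3 = (6 − 6) − 0 = 0, and there is no ∂_3, so H_2 ≅ 0.

(K is a triangulation of the disjoint union of the circle S^1 and the cylinder S^1 x I.)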